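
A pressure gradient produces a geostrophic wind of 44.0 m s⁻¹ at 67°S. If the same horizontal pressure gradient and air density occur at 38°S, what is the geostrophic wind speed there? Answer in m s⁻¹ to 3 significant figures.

65.8 m s⁻¹

With the same pressure gradient and density, V_g ∝ 1/f ∝ 1/sin φ.
V₂ = V₁ · sin φ₁ / sin φ₂ = 44.0 × sin 67° / sin 38°
V₂ = 44.0 × 0.9205/0.6157 = 65.8 m s⁻¹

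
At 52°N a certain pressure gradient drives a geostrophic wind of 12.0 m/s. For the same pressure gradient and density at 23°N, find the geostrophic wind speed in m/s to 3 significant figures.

24.2 m/s

With the same pressure gradient and density, V_g ∝ 1/f ∝ 1/sin φ.
V₂ = V₁ · sin φ₁ / sin φ₂ = 12.0 × sin 52° / sin 23°
V₂ = 12.0 × 0.7880/0.3907 = 24.2 m/s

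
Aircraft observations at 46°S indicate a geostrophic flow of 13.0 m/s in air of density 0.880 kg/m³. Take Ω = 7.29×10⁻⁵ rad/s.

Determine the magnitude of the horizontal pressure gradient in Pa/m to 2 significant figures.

1.2×10⁻³ Pa/m

Coriolis parameter at 46°S:
f = 2Ω sin φ = 2 × 7.29×10⁻⁵ × sin 46° = 1.05×10⁻⁴ s⁻¹
Geostrophic balance rearranged: |∂P/∂n| = f ρ V_g
|∂P/∂n| = 1.05×10⁻⁴ × 0.880 × 13.0 = 1.20×10⁻³ Pa/m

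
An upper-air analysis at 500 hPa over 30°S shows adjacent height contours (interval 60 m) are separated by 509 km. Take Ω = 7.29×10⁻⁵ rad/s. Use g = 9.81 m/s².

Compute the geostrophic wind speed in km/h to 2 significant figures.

Coriolis parameter at 30°S:
f = 2Ω sin φ = 2 × 7.29×10⁻⁵ × sin 30° = 7.29×10⁻⁵ s⁻¹
Height gradient: |∂Z/∂n| = 60 m / 509000 m = 1.18×10⁻⁴
On a pressure surface, geostrophic balance gives V_g = (g/f)|∂Z/∂n|:
V_g = 9.81 × 1.18×10⁻⁴ / 7.29×10⁻⁵ = 15.9 m/s
Converting: 15.9 m/s × 3.6 = 57 km/h

57 km/h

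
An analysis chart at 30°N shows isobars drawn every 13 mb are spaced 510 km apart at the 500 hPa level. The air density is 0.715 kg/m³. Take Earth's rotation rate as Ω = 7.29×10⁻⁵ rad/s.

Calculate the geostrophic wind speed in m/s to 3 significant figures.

Coriolis parameter at 30°N:
f = 2Ω sin φ = 2 × 7.29×10⁻⁵ × sin 30° = 7.29×10⁻⁵ s⁻¹
Pressure gradient: |∂P/∂n| = 1300 Pa / 510000 m = 2.55×10⁻³ Pa/m
Geostrophic balance (pressure-gradient force = Coriolis force):
V_g = (1/(fρ)) |∂P/∂n| = 2.55×10⁻³ / (7.29×10⁻⁵ × 0.715) = 48.9 m/s

48.9 m/s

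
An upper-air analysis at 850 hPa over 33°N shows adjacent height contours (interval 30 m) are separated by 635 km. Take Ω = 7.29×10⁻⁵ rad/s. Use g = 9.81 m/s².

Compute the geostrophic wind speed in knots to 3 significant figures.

11.3 knots

Coriolis parameter at 33°N:
f = 2Ω sin φ = 2 × 7.29×10⁻⁵ × sin 33° = 7.94×10⁻⁵ s⁻¹
Height gradient: |∂Z/∂n| = 30 m / 635000 m = 4.72×10⁻⁵
On a pressure surface, geostrophic balance gives V_g = (g/f)|∂Z/∂n|:
V_g = 9.81 × 4.72×10⁻⁵ / 7.94×10⁻⁵ = 5.84 m/s
Converting: 5.84 m/s × 1.944 = 11.3 knots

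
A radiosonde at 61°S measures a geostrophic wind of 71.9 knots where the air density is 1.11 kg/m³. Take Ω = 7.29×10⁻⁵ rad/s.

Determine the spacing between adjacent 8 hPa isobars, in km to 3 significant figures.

153 km

Coriolis parameter at 61°S:
f = 2Ω sin φ = 2 × 7.29×10⁻⁵ × sin 61° = 1.28×10⁻⁴ s⁻¹
Wind speed in SI: 71.9 knots = 37.0 m/s
Geostrophic balance rearranged: |∂P/∂n| = f ρ V_g
|∂P/∂n| = 1.28×10⁻⁴ × 1.11 × 37.0 = 5.24×10⁻³ Pa/m
Isobar spacing: Δn = ΔP/|∂P/∂n| = 800 Pa / 5.24×10⁻³ Pa/m = 152800 m ≈ 153 km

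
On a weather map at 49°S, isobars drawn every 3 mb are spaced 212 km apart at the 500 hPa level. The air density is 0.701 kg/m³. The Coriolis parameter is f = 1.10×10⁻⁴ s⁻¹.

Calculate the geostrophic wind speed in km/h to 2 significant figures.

66 km/h

Pressure gradient: |∂P/∂n| = 300 Pa / 212000 m = 1.42×10⁻³ Pa/m
Geostrophic balance (pressure-gradient force = Coriolis force):
V_g = (1/(fρ)) |∂P/∂n| = 1.42×10⁻³ / (1.10×10⁻⁴ × 0.701) = 18.4 m/s
Converting: 18.4 m/s × 3.6 = 66 km/h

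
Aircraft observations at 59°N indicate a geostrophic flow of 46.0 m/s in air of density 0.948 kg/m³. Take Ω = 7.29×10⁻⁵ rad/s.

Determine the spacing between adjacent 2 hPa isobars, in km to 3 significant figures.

Coriolis parameter at 59°N:
f = 2Ω sin φ = 2 × 7.29×10⁻⁵ × sin 59° = 1.25×10⁻⁴ s⁻¹
Geostrophic balance rearranged: |∂P/∂n| = f ρ V_g
|∂P/∂n| = 1.25×10⁻⁴ × 0.948 × 46.0 = 5.45×10⁻³ Pa/m
Isobar spacing: Δn = ΔP/|∂P/∂n| = 200 Pa / 5.45×10⁻³ Pa/m = 36698 m ≈ 36.7 km

36.7 km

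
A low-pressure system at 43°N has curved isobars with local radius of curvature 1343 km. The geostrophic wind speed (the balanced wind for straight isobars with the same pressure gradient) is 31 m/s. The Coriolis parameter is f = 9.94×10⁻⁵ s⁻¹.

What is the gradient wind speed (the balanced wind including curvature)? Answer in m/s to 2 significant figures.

26 m/s

Around a low, centrifugal force acts outward with Coriolis, so pressure-gradient force balances both:
(1/ρ)|∂P/∂n| = fV + V²/R  →  V² + fR·V − fR·V_g = 0
With fR = 9.94×10⁻⁵ × 1343×10³ m = 133 m/s:
V = [−fR + √((fR)² + 4 fR V_g)]/2 = [−133 + √(133² + 4×133×31)]/2 = 26 m/s
Subgeostrophic (V < V_g = 31 m/s), as expected around a low.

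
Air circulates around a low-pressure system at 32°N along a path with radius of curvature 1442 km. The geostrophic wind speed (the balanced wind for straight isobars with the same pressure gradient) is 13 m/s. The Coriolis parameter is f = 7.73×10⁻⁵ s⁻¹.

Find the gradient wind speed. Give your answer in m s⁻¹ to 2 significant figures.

Around a low, centrifugal force acts outward with Coriolis, so pressure-gradient force balances both:
(1/ρ)|∂P/∂n| = fV + V²/R  →  V² + fR·V − fR·V_g = 0
With fR = 7.73×10⁻⁵ × 1442×10³ m = 111 m/s:
V = [−fR + √((fR)² + 4 fR V_g)]/2 = [−111 + √(111² + 4×111×13)]/2 = 11.8 m/s
Subgeostrophic (V < V_g = 13 m/s), as expected around a low.

12 m s⁻¹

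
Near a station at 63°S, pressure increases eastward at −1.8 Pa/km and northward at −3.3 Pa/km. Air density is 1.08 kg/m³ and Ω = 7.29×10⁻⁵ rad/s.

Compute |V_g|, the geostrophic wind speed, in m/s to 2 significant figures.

Coriolis parameter at 63°S:
f = 2Ω sin φ = 2 × 7.29×10⁻⁵ × sin 63° = 1.30×10⁻⁴ s⁻¹
In the Southern Hemisphere f is negative: f = −1.30×10⁻⁴ s⁻¹.
Component geostrophic relations (x east, y north):
u_g = −(1/(fρ)) ∂P/∂y,  v_g = (1/(fρ)) ∂P/∂x
u_g = −(−3.3×10⁻³)/(−1.30×10⁻⁴ × 1.08) = −23.5 m/s;  v_g = (−1.8×10⁻³)/(−1.30×10⁻⁴ × 1.08) = 12.8 m/s
|V_g| = √(u_g² + v_g²) = 26.8 m/s

27 m/s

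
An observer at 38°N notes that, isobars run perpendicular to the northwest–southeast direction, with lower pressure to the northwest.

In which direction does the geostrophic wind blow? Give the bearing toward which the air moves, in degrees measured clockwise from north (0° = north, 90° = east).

045°

The pressure-gradient force points toward the northwest (bearing 315°).
Geostrophic balance: in the Northern Hemisphere the Coriolis force deflects motion to the right, so the geostrophic wind blows 90° to the right of the pressure-gradient force (low pressure on the left).
Rotating 315° by 90° clockwise gives 045° — the wind blows toward the northeast.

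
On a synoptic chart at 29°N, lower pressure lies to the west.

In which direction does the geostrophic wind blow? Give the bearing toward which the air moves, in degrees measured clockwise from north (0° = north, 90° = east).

The pressure-gradient force points toward the west (bearing 270°).
Geostrophic balance: in the Northern Hemisphere the Coriolis force deflects motion to the right, so the geostrophic wind blows 90° to the right of the pressure-gradient force (low pressure on the left).
Rotating 270° by 90° clockwise gives 000° — the wind blows toward the north.

000°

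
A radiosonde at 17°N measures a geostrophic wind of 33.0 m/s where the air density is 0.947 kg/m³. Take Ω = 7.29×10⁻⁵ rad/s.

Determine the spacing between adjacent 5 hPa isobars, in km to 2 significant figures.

Coriolis parameter at 17°N:
f = 2Ω sin φ = 2 × 7.29×10⁻⁵ × sin 17° = 4.26×10⁻⁵ s⁻¹
Geostrophic balance rearranged: |∂P/∂n| = f ρ V_g
|∂P/∂n| = 4.26×10⁻⁵ × 0.947 × 33.0 = 1.33×10⁻³ Pa/m
Isobar spacing: Δn = ΔP/|∂P/∂n| = 500 Pa / 1.33×10⁻³ Pa/m = 375330 m ≈ 380 km

380 km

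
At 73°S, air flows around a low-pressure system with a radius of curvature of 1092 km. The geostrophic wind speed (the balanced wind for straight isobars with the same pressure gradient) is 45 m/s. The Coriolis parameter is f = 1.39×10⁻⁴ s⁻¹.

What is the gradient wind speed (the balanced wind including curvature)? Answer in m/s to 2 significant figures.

36 m/s

Around a low, centrifugal force acts outward with Coriolis, so pressure-gradient force balances both:
(1/ρ)|∂P/∂n| = fV + V²/R  →  V² + fR·V − fR·V_g = 0
With fR = 1.39×10⁻⁴ × 1092×10³ m = 152 m/s:
V = [−fR + √((fR)² + 4 fR V_g)]/2 = [−152 + √(152² + 4×152×45)]/2 = 36.3 m/s
Subgeostrophic (V < V_g = 45 m/s), as expected around a low.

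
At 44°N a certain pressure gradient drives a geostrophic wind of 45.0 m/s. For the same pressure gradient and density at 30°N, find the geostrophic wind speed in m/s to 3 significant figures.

With the same pressure gradient and density, V_g ∝ 1/f ∝ 1/sin φ.
V₂ = V₁ · sin φ₁ / sin φ₂ = 45.0 × sin 44° / sin 30°
V₂ = 45.0 × 0.6947/0.5000 = 62.5 m/s

62.5 m/s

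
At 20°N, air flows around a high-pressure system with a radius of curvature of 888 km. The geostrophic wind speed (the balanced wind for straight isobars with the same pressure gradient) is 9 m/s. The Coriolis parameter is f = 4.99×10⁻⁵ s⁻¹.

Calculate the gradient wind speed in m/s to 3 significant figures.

12.6 m/s

Around a high, pressure-gradient force acts outward with centrifugal, so Coriolis balances both:
fV = (1/ρ)|∂P/∂n| + V²/R  →  V² − fR·V + fR·V_g = 0
With fR = 4.99×10⁻⁵ × 888×10³ m = 44.3 m/s:
V = [fR − √((fR)² − 4 fR V_g)]/2 = [44.3 − √(44.3² − 4×44.3×9)]/2 = 12.6 m/s
Supergeostrophic (V > V_g = 9 m/s), as expected around a high.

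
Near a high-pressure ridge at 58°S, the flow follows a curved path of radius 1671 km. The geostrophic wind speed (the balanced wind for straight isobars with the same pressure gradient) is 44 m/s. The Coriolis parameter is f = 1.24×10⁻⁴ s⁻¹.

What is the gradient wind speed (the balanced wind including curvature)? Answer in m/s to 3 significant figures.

Around a high, pressure-gradient force acts outward with centrifugal, so Coriolis balances both:
fV = (1/ρ)|∂P/∂n| + V²/R  →  V² − fR·V + fR·V_g = 0
With fR = 1.24×10⁻⁴ × 1671×10³ m = 207 m/s:
V = [fR − √((fR)² − 4 fR V_g)]/2 = [207 − √(207² − 4×207×44)]/2 = 63.4 m/s
Supergeostrophic (V > V_g = 44 m/s), as expected around a high.

63.4 m/s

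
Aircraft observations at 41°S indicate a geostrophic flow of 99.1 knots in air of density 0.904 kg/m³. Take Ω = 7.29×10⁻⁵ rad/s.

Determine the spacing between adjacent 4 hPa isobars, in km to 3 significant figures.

Coriolis parameter at 41°S:
f = 2Ω sin φ = 2 × 7.29×10⁻⁵ × sin 41° = 9.57×10⁻⁵ s⁻¹
Wind speed in SI: 99.1 knots = 51.0 m/s
Geostrophic balance rearranged: |∂P/∂n| = f ρ V_g
|∂P/∂n| = 9.57×10⁻⁵ × 0.904 × 51.0 = 4.41×10⁻³ Pa/m
Isobar spacing: Δn = ΔP/|∂P/∂n| = 400 Pa / 4.41×10⁻³ Pa/m = 90736 m ≈ 90.7 km

90.7 km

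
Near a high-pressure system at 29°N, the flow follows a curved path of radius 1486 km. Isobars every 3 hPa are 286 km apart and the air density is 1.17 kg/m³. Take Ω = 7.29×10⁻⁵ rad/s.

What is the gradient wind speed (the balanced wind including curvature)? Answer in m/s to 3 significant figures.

14.8 m/s

Coriolis parameter at 29°N:
f = 2Ω sin φ = 2 × 7.29×10⁻⁵ × sin 29° = 7.07×10⁻⁵ s⁻¹
Pressure gradient: |∂P/∂n| = 300 Pa / 286000 m = 1.05×10⁻³ Pa/m
Geostrophic speed: V_g = |∂P/∂n|/(fρ) = 1.05×10⁻³/(7.07×10⁻⁵ × 1.17) = 12.7 m/s
Around a high, pressure-gradient force acts outward with centrifugal, so Coriolis balances both:
fV = (1/ρ)|∂P/∂n| + V²/R  →  V² − fR·V + fR·V_g = 0
With fR = 7.07×10⁻⁵ × 1486×10³ m = 105 m/s:
V = [fR − √((fR)² − 4 fR V_g)]/2 = [105 − √(105² − 4×105×12.7)]/2 = 14.8 m/s
Supergeostrophic (V > V_g = 12.7 m/s), as expected around a high.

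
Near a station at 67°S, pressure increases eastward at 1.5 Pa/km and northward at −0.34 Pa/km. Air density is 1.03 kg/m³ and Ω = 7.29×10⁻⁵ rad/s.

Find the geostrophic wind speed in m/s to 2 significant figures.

Coriolis parameter at 67°S:
f = 2Ω sin φ = 2 × 7.29×10⁻⁵ × sin 67° = 1.34×10⁻⁴ s⁻¹
In the Southern Hemisphere f is negative: f = −1.34×10⁻⁴ s⁻¹.
Component geostrophic relations (x east, y north):
u_g = −(1/(fρ)) ∂P/∂y,  v_g = (1/(fρ)) ∂P/∂x
u_g = −(−0.34×10⁻³)/(−1.34×10⁻⁴ × 1.03) = −2.46 m/s;  v_g = (1.5×10⁻³)/(−1.34×10⁻⁴ × 1.03) = −10.9 m/s
|V_g| = √(u_g² + v_g²) = 11.1 m/s

11 m/s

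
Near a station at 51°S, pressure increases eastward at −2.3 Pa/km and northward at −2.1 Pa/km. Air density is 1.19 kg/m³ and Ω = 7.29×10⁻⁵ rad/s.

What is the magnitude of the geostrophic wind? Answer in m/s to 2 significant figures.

Coriolis parameter at 51°S:
f = 2Ω sin φ = 2 × 7.29×10⁻⁵ × sin 51° = 1.13×10⁻⁴ s⁻¹
In the Southern Hemisphere f is negative: f = −1.13×10⁻⁴ s⁻¹.
Component geostrophic relations (x east, y north):
u_g = −(1/(fρ)) ∂P/∂y,  v_g = (1/(fρ)) ∂P/∂x
u_g = −(−2.1×10⁻³)/(−1.13×10⁻⁴ × 1.19) = −15.6 m/s;  v_g = (−2.3×10⁻³)/(−1.13×10⁻⁴ × 1.19) = 17.1 m/s
|V_g| = √(u_g² + v_g²) = 23.1 m/s

23 m/s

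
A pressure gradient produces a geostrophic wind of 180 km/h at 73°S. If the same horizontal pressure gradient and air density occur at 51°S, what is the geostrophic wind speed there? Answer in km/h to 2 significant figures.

With the same pressure gradient and density, V_g ∝ 1/f ∝ 1/sin φ.
V₂ = V₁ · sin φ₁ / sin φ₂ = 180 × sin 73° / sin 51°
V₂ = 180 × 0.9563/0.7771 = 220 km/h

220 km/h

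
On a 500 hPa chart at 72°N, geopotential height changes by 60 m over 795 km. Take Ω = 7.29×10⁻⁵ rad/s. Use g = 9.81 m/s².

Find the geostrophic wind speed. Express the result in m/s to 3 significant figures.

5.34 m/s

Coriolis parameter at 72°N:
f = 2Ω sin φ = 2 × 7.29×10⁻⁵ × sin 72° = 1.39×10⁻⁴ s⁻¹
Height gradient: |∂Z/∂n| = 60 m / 795000 m = 7.55×10⁻⁵
On a pressure surface, geostrophic balance gives V_g = (g/f)|∂Z/∂n|:
V_g = 9.81 × 7.55×10⁻⁵ / 1.39×10⁻⁴ = 5.34 m/s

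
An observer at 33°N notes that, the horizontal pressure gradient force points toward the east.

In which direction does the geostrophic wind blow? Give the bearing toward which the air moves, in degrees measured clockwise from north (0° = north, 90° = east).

The pressure-gradient force points toward the east (bearing 090°).
Geostrophic balance: in the Northern Hemisphere the Coriolis force deflects motion to the right, so the geostrophic wind blows 90° to the right of the pressure-gradient force (low pressure on the left).
Rotating 090° by 90° clockwise gives 180° — the wind blows toward the south.

180°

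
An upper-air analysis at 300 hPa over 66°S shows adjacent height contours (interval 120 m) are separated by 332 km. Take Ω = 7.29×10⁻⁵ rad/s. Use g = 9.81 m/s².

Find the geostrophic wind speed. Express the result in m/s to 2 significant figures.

Coriolis parameter at 66°S:
f = 2Ω sin φ = 2 × 7.29×10⁻⁵ × sin 66° = 1.33×10⁻⁴ s⁻¹
Height gradient: |∂Z/∂n| = 120 m / 332000 m = 3.61×10⁻⁴
On a pressure surface, geostrophic balance gives V_g = (g/f)|∂Z/∂n|:
V_g = 9.81 × 3.61×10⁻⁴ / 1.33×10⁻⁴ = 26.6 m/s

27 m/s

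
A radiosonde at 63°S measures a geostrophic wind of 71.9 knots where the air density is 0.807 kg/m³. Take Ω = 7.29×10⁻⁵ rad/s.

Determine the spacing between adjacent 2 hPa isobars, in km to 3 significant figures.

51.6 km

Coriolis parameter at 63°S:
f = 2Ω sin φ = 2 × 7.29×10⁻⁵ × sin 63° = 1.30×10⁻⁴ s⁻¹
Wind speed in SI: 71.9 knots = 37.0 m/s
Geostrophic balance rearranged: |∂P/∂n| = f ρ V_g
|∂P/∂n| = 1.30×10⁻⁴ × 0.807 × 37.0 = 3.88×10⁻³ Pa/m
Isobar spacing: Δn = ΔP/|∂P/∂n| = 200 Pa / 3.88×10⁻³ Pa/m = 51576 m ≈ 51.6 km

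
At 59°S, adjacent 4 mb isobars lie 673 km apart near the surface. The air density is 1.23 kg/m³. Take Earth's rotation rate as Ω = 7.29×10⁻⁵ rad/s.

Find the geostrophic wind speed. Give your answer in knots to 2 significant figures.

Coriolis parameter at 59°S:
f = 2Ω sin φ = 2 × 7.29×10⁻⁵ × sin 59° = 1.25×10⁻⁴ s⁻¹
Pressure gradient: |∂P/∂n| = 400 Pa / 673000 m = 5.94×10⁻⁴ Pa/m
Geostrophic balance (pressure-gradient force = Coriolis force):
V_g = (1/(fρ)) |∂P/∂n| = 5.94×10⁻⁴ / (1.25×10⁻⁴ × 1.23) = 3.87 m/s
Converting: 3.87 m/s × 1.944 = 7.5 knots

7.5 knots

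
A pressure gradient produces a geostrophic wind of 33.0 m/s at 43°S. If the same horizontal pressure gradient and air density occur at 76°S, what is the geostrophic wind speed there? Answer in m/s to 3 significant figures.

23.2 m/s

With the same pressure gradient and density, V_g ∝ 1/f ∝ 1/sin φ.
V₂ = V₁ · sin φ₁ / sin φ₂ = 33.0 × sin 43° / sin 76°
V₂ = 33.0 × 0.6820/0.9703 = 23.2 m/s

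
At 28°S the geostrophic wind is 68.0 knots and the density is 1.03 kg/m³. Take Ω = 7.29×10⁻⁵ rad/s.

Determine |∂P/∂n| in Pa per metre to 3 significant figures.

2.47×10⁻³ Pa/m

Coriolis parameter at 28°S:
f = 2Ω sin φ = 2 × 7.29×10⁻⁵ × sin 28° = 6.84×10⁻⁵ s⁻¹
Wind speed in SI: 68.0 knots = 35.0 m/s
Geostrophic balance rearranged: |∂P/∂n| = f ρ V_g
|∂P/∂n| = 6.84×10⁻⁵ × 1.03 × 35.0 = 2.47×10⁻³ Pa/m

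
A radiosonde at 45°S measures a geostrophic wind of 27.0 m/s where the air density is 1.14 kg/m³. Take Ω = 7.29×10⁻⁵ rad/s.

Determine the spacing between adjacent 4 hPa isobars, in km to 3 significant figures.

Coriolis parameter at 45°S:
f = 2Ω sin φ = 2 × 7.29×10⁻⁵ × sin 45° = 1.03×10⁻⁴ s⁻¹
Geostrophic balance rearranged: |∂P/∂n| = f ρ V_g
|∂P/∂n| = 1.03×10⁻⁴ × 1.14 × 27.0 = 3.17×10⁻³ Pa/m
Isobar spacing: Δn = ΔP/|∂P/∂n| = 400 Pa / 3.17×10⁻³ Pa/m = 126052 m ≈ 126 km

126 km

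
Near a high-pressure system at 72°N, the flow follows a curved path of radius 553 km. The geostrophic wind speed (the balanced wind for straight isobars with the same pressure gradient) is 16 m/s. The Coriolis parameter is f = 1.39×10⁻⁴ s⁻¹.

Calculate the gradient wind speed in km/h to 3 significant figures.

Around a high, pressure-gradient force acts outward with centrifugal, so Coriolis balances both:
fV = (1/ρ)|∂P/∂n| + V²/R  →  V² − fR·V + fR·V_g = 0
With fR = 1.39×10⁻⁴ × 553×10³ m = 76.9 m/s:
V = [fR − √((fR)² − 4 fR V_g)]/2 = [76.9 − √(76.9² − 4×76.9×16)]/2 = 22.7 m/s
Supergeostrophic (V > V_g = 16 m/s), as expected around a high.
Converting: 22.7 m/s × 3.6 = 81.8 km/h

81.8 km/h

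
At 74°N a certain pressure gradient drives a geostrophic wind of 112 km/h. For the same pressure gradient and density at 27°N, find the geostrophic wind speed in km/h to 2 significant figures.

With the same pressure gradient and density, V_g ∝ 1/f ∝ 1/sin φ.
V₂ = V₁ · sin φ₁ / sin φ₂ = 112 × sin 74° / sin 27°
V₂ = 112 × 0.9613/0.4540 = 240 km/h

240 km/h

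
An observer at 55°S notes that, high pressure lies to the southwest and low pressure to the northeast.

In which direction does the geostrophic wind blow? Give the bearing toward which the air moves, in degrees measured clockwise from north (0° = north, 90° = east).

315°

The pressure-gradient force points toward the northeast (bearing 045°).
Geostrophic balance: in the Southern Hemisphere the Coriolis force deflects motion to the left, so the geostrophic wind blows 90° to the left of the pressure-gradient force (low pressure on the right).
Rotating 045° by 90° counterclockwise gives 315° — the wind blows toward the northwest.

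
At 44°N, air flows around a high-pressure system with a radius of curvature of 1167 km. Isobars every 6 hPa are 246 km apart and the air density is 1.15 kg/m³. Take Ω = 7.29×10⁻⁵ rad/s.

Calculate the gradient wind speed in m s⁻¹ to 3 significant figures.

27.2 m s⁻¹

Coriolis parameter at 44°N:
f = 2Ω sin φ = 2 × 7.29×10⁻⁵ × sin 44° = 1.01×10⁻⁴ s⁻¹
Pressure gradient: |∂P/∂n| = 600 Pa / 246000 m = 2.44×10⁻³ Pa/m
Geostrophic speed: V_g = |∂P/∂n|/(fρ) = 2.44×10⁻³/(1.01×10⁻⁴ × 1.15) = 20.9 m/s
Around a high, pressure-gradient force acts outward with centrifugal, so Coriolis balances both:
fV = (1/ρ)|∂P/∂n| + V²/R  →  V² − fR·V + fR·V_g = 0
With fR = 1.01×10⁻⁴ × 1167×10³ m = 118 m/s:
V = [fR − √((fR)² − 4 fR V_g)]/2 = [118 − √(118² − 4×118×20.9)]/2 = 27.2 m/s
Supergeostrophic (V > V_g = 20.9 m/s), as expected around a high.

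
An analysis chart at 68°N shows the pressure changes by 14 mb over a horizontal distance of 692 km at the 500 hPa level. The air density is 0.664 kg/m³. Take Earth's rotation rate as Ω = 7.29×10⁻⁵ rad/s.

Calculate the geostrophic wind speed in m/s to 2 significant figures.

23 m/s

Coriolis parameter at 68°N:
f = 2Ω sin φ = 2 × 7.29×10⁻⁵ × sin 68° = 1.35×10⁻⁴ s⁻¹
Pressure gradient: |∂P/∂n| = 1400 Pa / 692000 m = 2.02×10⁻³ Pa/m
Geostrophic balance (pressure-gradient force = Coriolis force):
V_g = (1/(fρ)) |∂P/∂n| = 2.02×10⁻³ / (1.35×10⁻⁴ × 0.664) = 22.5 m/s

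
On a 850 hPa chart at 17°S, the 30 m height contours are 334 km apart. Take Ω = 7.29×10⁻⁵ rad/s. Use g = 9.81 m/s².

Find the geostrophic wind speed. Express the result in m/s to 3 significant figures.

Coriolis parameter at 17°S:
f = 2Ω sin φ = 2 × 7.29×10⁻⁵ × sin 17° = 4.26×10⁻⁵ s⁻¹
Height gradient: |∂Z/∂n| = 30 m / 334000 m = 8.98×10⁻⁵
On a pressure surface, geostrophic balance gives V_g = (g/f)|∂Z/∂n|:
V_g = 9.81 × 8.98×10⁻⁵ / 4.26×10⁻⁵ = 20.7 m/s

20.7 m/s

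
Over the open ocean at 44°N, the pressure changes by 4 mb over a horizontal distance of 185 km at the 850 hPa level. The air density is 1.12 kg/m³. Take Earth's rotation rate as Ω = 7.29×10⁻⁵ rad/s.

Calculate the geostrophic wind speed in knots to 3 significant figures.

37.1 knots

Coriolis parameter at 44°N:
f = 2Ω sin φ = 2 × 7.29×10⁻⁵ × sin 44° = 1.01×10⁻⁴ s⁻¹
Pressure gradient: |∂P/∂n| = 400 Pa / 185000 m = 2.16×10⁻³ Pa/m
Geostrophic balance (pressure-gradient force = Coriolis force):
V_g = (1/(fρ)) |∂P/∂n| = 2.16×10⁻³ / (1.01×10⁻⁴ × 1.12) = 19.1 m/s
Converting: 19.1 m/s × 1.944 = 37.1 knots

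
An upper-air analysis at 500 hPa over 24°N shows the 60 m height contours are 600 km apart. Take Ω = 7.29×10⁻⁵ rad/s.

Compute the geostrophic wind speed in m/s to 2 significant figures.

Coriolis parameter at 24°N:
f = 2Ω sin φ = 2 × 7.29×10⁻⁵ × sin 24° = 5.93×10⁻⁵ s⁻¹
Height gradient: |∂Z/∂n| = 60 m / 600000 m = 1.00×10⁻⁴
On a pressure surface, geostrophic balance gives V_g = (g/f)|∂Z/∂n|:
V_g = 9.81 × 1.00×10⁻⁴ / 5.93×10⁻⁵ = 16.5 m/s

17 m/s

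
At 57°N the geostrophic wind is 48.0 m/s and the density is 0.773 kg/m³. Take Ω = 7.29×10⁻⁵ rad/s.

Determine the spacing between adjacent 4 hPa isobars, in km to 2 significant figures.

Coriolis parameter at 57°N:
f = 2Ω sin φ = 2 × 7.29×10⁻⁵ × sin 57° = 1.22×10⁻⁴ s⁻¹
Geostrophic balance rearranged: |∂P/∂n| = f ρ V_g
|∂P/∂n| = 1.22×10⁻⁴ × 0.773 × 48.0 = 4.54×10⁻³ Pa/m
Isobar spacing: Δn = ΔP/|∂P/∂n| = 400 Pa / 4.54×10⁻³ Pa/m = 88164 m ≈ 88 km

88 km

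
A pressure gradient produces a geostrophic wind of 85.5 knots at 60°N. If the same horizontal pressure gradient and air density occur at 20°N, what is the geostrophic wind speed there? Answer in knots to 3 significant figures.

With the same pressure gradient and density, V_g ∝ 1/f ∝ 1/sin φ.
V₂ = V₁ · sin φ₁ / sin φ₂ = 85.5 × sin 60° / sin 20°
V₂ = 85.5 × 0.8660/0.3420 = 216 knots

216 knots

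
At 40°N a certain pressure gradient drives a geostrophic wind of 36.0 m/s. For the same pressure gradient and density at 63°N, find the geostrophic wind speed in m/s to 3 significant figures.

26.0 m/s

With the same pressure gradient and density, V_g ∝ 1/f ∝ 1/sin φ.
V₂ = V₁ · sin φ₁ / sin φ₂ = 36.0 × sin 40° / sin 63°
V₂ = 36.0 × 0.6428/0.8910 = 26.0 m/s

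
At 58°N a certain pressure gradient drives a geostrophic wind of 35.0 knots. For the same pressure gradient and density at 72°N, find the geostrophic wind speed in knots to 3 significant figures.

31.2 knots

With the same pressure gradient and density, V_g ∝ 1/f ∝ 1/sin φ.
V₂ = V₁ · sin φ₁ / sin φ₂ = 35.0 × sin 58° / sin 72°
V₂ = 35.0 × 0.8480/0.9511 = 31.2 knots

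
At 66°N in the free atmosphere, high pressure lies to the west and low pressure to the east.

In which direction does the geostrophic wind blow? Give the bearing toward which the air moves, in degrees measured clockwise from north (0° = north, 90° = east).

The pressure-gradient force points toward the east (bearing 090°).
Geostrophic balance: in the Northern Hemisphere the Coriolis force deflects motion to the right, so the geostrophic wind blows 90° to the right of the pressure-gradient force (low pressure on the left).
Rotating 090° by 90° clockwise gives 180° — the wind blows toward the south.

180°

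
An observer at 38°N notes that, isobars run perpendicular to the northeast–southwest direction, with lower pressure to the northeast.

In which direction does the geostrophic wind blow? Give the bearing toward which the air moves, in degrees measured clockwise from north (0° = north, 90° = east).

The pressure-gradient force points toward the northeast (bearing 045°).
Geostrophic balance: in the Northern Hemisphere the Coriolis force deflects motion to the right, so the geostrophic wind blows 90° to the right of the pressure-gradient force (low pressure on the left).
Rotating 045° by 90° clockwise gives 135° — the wind blows toward the southeast.

135°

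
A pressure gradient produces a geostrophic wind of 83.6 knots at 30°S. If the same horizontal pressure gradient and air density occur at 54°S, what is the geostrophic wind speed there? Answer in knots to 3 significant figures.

51.7 knots

With the same pressure gradient and density, V_g ∝ 1/f ∝ 1/sin φ.
V₂ = V₁ · sin φ₁ / sin φ₂ = 83.6 × sin 30° / sin 54°
V₂ = 83.6 × 0.5000/0.8090 = 51.7 knots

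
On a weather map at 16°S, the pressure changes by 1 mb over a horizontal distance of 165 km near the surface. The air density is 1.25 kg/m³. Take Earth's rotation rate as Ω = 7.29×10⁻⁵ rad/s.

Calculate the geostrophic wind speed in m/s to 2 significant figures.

Coriolis parameter at 16°S:
f = 2Ω sin φ = 2 × 7.29×10⁻⁵ × sin 16° = 4.02×10⁻⁵ s⁻¹
Pressure gradient: |∂P/∂n| = 100 Pa / 165000 m = 6.06×10⁻⁴ Pa/m
Geostrophic balance (pressure-gradient force = Coriolis force):
V_g = (1/(fρ)) |∂P/∂n| = 6.06×10⁻⁴ / (4.02×10⁻⁵ × 1.25) = 12.1 m/s

12 m/s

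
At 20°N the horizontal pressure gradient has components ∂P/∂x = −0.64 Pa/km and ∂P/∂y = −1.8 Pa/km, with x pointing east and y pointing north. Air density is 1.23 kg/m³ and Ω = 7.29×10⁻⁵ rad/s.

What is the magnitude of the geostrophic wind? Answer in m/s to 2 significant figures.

31 m/s

Coriolis parameter at 20°N:
f = 2Ω sin φ = 2 × 7.29×10⁻⁵ × sin 20° = 4.99×10⁻⁵ s⁻¹
Component geostrophic relations (x east, y north):
u_g = −(1/(fρ)) ∂P/∂y,  v_g = (1/(fρ)) ∂P/∂x
u_g = −(−1.8×10⁻³)/(4.99×10⁻⁵ × 1.23) = 29.3 m/s;  v_g = (−0.64×10⁻³)/(4.99×10⁻⁵ × 1.23) = −10.4 m/s
|V_g| = √(u_g² + v_g²) = 31.1 m/s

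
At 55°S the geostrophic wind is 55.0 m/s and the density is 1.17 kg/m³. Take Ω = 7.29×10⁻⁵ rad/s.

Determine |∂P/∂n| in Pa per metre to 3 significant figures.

7.69×10⁻³ Pa/m

Coriolis parameter at 55°S:
f = 2Ω sin φ = 2 × 7.29×10⁻⁵ × sin 55° = 1.19×10⁻⁴ s⁻¹
Geostrophic balance rearranged: |∂P/∂n| = f ρ V_g
|∂P/∂n| = 1.19×10⁻⁴ × 1.17 × 55.0 = 7.69×10⁻³ Pa/m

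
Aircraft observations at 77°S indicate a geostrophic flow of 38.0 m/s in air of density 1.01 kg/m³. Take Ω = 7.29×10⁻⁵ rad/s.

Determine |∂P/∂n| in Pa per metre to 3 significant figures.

Coriolis parameter at 77°S:
f = 2Ω sin φ = 2 × 7.29×10⁻⁵ × sin 77° = 1.42×10⁻⁴ s⁻¹
Geostrophic balance rearranged: |∂P/∂n| = f ρ V_g
|∂P/∂n| = 1.42×10⁻⁴ × 1.01 × 38.0 = 5.45×10⁻³ Pa/m

5.45×10⁻³ Pa/m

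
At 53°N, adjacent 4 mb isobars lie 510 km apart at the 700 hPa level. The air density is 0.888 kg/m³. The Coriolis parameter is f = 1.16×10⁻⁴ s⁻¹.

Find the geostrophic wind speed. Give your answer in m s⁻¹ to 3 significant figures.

7.61 m s⁻¹

Pressure gradient: |∂P/∂n| = 400 Pa / 510000 m = 7.84×10⁻⁴ Pa/m
Geostrophic balance (pressure-gradient force = Coriolis force):
V_g = (1/(fρ)) |∂P/∂n| = 7.84×10⁻⁴ / (1.16×10⁻⁴ × 0.888) = 7.61 m/s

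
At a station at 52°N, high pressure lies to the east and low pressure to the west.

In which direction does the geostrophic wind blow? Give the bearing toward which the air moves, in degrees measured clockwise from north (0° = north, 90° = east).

The pressure-gradient force points toward the west (bearing 270°).
Geostrophic balance: in the Northern Hemisphere the Coriolis force deflects motion to the right, so the geostrophic wind blows 90° to the right of the pressure-gradient force (low pressure on the left).
Rotating 270° by 90° clockwise gives 000° — the wind blows toward the north.

000°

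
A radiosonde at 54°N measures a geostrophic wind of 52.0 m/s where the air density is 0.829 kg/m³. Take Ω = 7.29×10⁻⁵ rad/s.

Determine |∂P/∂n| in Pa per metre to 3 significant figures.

Coriolis parameter at 54°N:
f = 2Ω sin φ = 2 × 7.29×10⁻⁵ × sin 54° = 1.18×10⁻⁴ s⁻¹
Geostrophic balance rearranged: |∂P/∂n| = f ρ V_g
|∂P/∂n| = 1.18×10⁻⁴ × 0.829 × 52.0 = 5.08×10⁻³ Pa/m

5.08×10⁻³ Pa/m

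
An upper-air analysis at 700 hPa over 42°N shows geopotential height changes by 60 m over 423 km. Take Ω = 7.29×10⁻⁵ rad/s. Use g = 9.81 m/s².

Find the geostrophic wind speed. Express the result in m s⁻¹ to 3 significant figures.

14.3 m s⁻¹

Coriolis parameter at 42°N:
f = 2Ω sin φ = 2 × 7.29×10⁻⁵ × sin 42° = 9.76×10⁻⁵ s⁻¹
Height gradient: |∂Z/∂n| = 60 m / 423000 m = 1.42×10⁻⁴
On a pressure surface, geostrophic balance gives V_g = (g/f)|∂Z/∂n|:
V_g = 9.81 × 1.42×10⁻⁴ / 9.76×10⁻⁵ = 14.3 m/s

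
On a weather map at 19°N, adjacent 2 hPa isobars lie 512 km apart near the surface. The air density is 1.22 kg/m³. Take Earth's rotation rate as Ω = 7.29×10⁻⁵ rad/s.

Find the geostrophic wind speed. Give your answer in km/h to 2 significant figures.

Coriolis parameter at 19°N:
f = 2Ω sin φ = 2 × 7.29×10⁻⁵ × sin 19° = 4.75×10⁻⁵ s⁻¹
Pressure gradient: |∂P/∂n| = 200 Pa / 512000 m = 3.91×10⁻⁴ Pa/m
Geostrophic balance (pressure-gradient force = Coriolis force):
V_g = (1/(fρ)) |∂P/∂n| = 3.91×10⁻⁴ / (4.75×10⁻⁵ × 1.22) = 6.75 m/s
Converting: 6.75 m/s × 3.6 = 24 km/h

24 km/h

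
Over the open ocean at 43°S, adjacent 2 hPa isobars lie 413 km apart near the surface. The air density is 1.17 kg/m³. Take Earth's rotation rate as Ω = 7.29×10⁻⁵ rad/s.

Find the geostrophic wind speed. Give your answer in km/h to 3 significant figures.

Coriolis parameter at 43°S:
f = 2Ω sin φ = 2 × 7.29×10⁻⁵ × sin 43° = 9.94×10⁻⁵ s⁻¹
Pressure gradient: |∂P/∂n| = 200 Pa / 413000 m = 4.84×10⁻⁴ Pa/m
Geostrophic balance (pressure-gradient force = Coriolis force):
V_g = (1/(fρ)) |∂P/∂n| = 4.84×10⁻⁴ / (9.94×10⁻⁵ × 1.17) = 4.16 m/s
Converting: 4.16 m/s × 3.6 = 15.0 km/h

15.0 km/h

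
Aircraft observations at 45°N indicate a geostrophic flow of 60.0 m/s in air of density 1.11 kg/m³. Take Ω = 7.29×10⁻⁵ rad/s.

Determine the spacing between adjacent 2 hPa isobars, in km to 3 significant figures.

Coriolis parameter at 45°N:
f = 2Ω sin φ = 2 × 7.29×10⁻⁵ × sin 45° = 1.03×10⁻⁴ s⁻¹
Geostrophic balance rearranged: |∂P/∂n| = f ρ V_g
|∂P/∂n| = 1.03×10⁻⁴ × 1.11 × 60.0 = 6.87×10⁻³ Pa/m
Isobar spacing: Δn = ΔP/|∂P/∂n| = 200 Pa / 6.87×10⁻³ Pa/m = 29128 m ≈ 29.1 km

29.1 km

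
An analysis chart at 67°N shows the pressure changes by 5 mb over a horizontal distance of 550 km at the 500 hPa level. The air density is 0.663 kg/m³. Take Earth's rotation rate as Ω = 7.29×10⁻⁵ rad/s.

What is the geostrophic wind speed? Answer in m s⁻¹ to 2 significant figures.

10 m s⁻¹

Coriolis parameter at 67°N:
f = 2Ω sin φ = 2 × 7.29×10⁻⁵ × sin 67° = 1.34×10⁻⁴ s⁻¹
Pressure gradient: |∂P/∂n| = 500 Pa / 550000 m = 9.09×10⁻⁴ Pa/m
Geostrophic balance (pressure-gradient force = Coriolis force):
V_g = (1/(fρ)) |∂P/∂n| = 9.09×10⁻⁴ / (1.34×10⁻⁴ × 0.663) = 10.2 m/s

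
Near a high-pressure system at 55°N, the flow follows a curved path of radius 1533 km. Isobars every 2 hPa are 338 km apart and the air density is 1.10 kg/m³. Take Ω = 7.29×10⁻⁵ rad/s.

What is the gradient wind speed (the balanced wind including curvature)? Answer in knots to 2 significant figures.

9.0 knots

Coriolis parameter at 55°N:
f = 2Ω sin φ = 2 × 7.29×10⁻⁵ × sin 55° = 1.19×10⁻⁴ s⁻¹
Pressure gradient: |∂P/∂n| = 200 Pa / 338000 m = 5.92×10⁻⁴ Pa/m
Geostrophic speed: V_g = |∂P/∂n|/(fρ) = 5.92×10⁻⁴/(1.19×10⁻⁴ × 1.10) = 4.50 m/s
Around a high, pressure-gradient force acts outward with centrifugal, so Coriolis balances both:
fV = (1/ρ)|∂P/∂n| + V²/R  →  V² − fR·V + fR·V_g = 0
With fR = 1.19×10⁻⁴ × 1533×10³ m = 183 m/s:
V = [fR − √((fR)² − 4 fR V_g)]/2 = [183 − √(183² − 4×183×4.5)]/2 = 4.62 m/s
Supergeostrophic (V > V_g = 4.5 m/s), as expected around a high.
Converting: 4.62 m/s × 1.944 = 9.0 knots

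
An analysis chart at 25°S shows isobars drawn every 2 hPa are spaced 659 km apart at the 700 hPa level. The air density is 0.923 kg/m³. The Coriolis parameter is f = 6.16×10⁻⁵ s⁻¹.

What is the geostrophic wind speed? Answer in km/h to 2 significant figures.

Pressure gradient: |∂P/∂n| = 200 Pa / 659000 m = 3.03×10⁻⁴ Pa/m
Geostrophic balance (pressure-gradient force = Coriolis force):
V_g = (1/(fρ)) |∂P/∂n| = 3.03×10⁻⁴ / (6.16×10⁻⁵ × 0.923) = 5.34 m/s
Converting: 5.34 m/s × 3.6 = 19 km/h

19 km/h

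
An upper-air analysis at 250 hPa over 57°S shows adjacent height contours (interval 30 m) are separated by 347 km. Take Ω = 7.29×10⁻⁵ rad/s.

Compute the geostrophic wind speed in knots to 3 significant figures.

Coriolis parameter at 57°S:
f = 2Ω sin φ = 2 × 7.29×10⁻⁵ × sin 57° = 1.22×10⁻⁴ s⁻¹
Height gradient: |∂Z/∂n| = 30 m / 347000 m = 8.65×10⁻⁵
On a pressure surface, geostrophic balance gives V_g = (g/f)|∂Z/∂n|:
V_g = 9.81 × 8.65×10⁻⁵ / 1.22×10⁻⁴ = 6.94 m/s
Converting: 6.94 m/s × 1.944 = 13.5 knots

13.5 knots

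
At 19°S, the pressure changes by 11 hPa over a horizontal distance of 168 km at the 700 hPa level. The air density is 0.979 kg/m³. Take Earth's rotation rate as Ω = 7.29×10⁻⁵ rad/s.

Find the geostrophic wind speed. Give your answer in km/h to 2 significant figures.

Coriolis parameter at 19°S:
f = 2Ω sin φ = 2 × 7.29×10⁻⁵ × sin 19° = 4.75×10⁻⁵ s⁻¹
Pressure gradient: |∂P/∂n| = 1100 Pa / 168000 m = 6.55×10⁻³ Pa/m
Geostrophic balance (pressure-gradient force = Coriolis force):
V_g = (1/(fρ)) |∂P/∂n| = 6.55×10⁻³ / (4.75×10⁻⁵ × 0.979) = 141 m/s
Converting: 141 m/s × 3.6 = 510 km/h

510 km/h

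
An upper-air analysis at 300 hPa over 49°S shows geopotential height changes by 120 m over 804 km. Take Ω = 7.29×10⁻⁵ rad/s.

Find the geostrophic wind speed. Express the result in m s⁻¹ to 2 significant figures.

13 m s⁻¹

Coriolis parameter at 49°S:
f = 2Ω sin φ = 2 × 7.29×10⁻⁵ × sin 49° = 1.10×10⁻⁴ s⁻¹
Height gradient: |∂Z/∂n| = 120 m / 804000 m = 1.49×10⁻⁴
On a pressure surface, geostrophic balance gives V_g = (g/f)|∂Z/∂n|:
V_g = 9.81 × 1.49×10⁻⁴ / 1.10×10⁻⁴ = 13.3 m/s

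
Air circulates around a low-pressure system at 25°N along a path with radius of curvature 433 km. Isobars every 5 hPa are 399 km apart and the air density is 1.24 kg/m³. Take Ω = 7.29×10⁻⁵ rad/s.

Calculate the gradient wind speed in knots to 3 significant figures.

22.3 knots

Coriolis parameter at 25°N:
f = 2Ω sin φ = 2 × 7.29×10⁻⁵ × sin 25° = 6.16×10⁻⁵ s⁻¹
Pressure gradient: |∂P/∂n| = 500 Pa / 399000 m = 1.25×10⁻³ Pa/m
Geostrophic speed: V_g = |∂P/∂n|/(fρ) = 1.25×10⁻³/(6.16×10⁻⁵ × 1.24) = 16.4 m/s
Around a low, centrifugal force acts outward with Coriolis, so pressure-gradient force balances both:
(1/ρ)|∂P/∂n| = fV + V²/R  →  V² + fR·V − fR·V_g = 0
With fR = 6.16×10⁻⁵ × 433×10³ m = 26.7 m/s:
V = [−fR + √((fR)² + 4 fR V_g)]/2 = [−26.7 + √(26.7² + 4×26.7×16.4)]/2 = 11.5 m/s
Subgeostrophic (V < V_g = 16.4 m/s), as expected around a low.
Converting: 11.5 m/s × 1.944 = 22.3 knots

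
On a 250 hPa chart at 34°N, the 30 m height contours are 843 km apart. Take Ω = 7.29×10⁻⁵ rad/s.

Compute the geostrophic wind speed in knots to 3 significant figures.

8.32 knots

Coriolis parameter at 34°N:
f = 2Ω sin φ = 2 × 7.29×10⁻⁵ × sin 34° = 8.15×10⁻⁵ s⁻¹
Height gradient: |∂Z/∂n| = 30 m / 843000 m = 3.56×10⁻⁵
On a pressure surface, geostrophic balance gives V_g = (g/f)|∂Z/∂n|:
V_g = 9.81 × 3.56×10⁻⁵ / 8.15×10⁻⁵ = 4.28 m/s
Converting: 4.28 m/s × 1.944 = 8.32 knots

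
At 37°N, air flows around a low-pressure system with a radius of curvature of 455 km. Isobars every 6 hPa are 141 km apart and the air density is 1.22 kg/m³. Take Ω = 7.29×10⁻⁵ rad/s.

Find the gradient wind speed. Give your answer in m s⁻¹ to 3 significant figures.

Coriolis parameter at 37°N:
f = 2Ω sin φ = 2 × 7.29×10⁻⁵ × sin 37° = 8.77×10⁻⁵ s⁻¹
Pressure gradient: |∂P/∂n| = 600 Pa / 141000 m = 4.26×10⁻³ Pa/m
Geostrophic speed: V_g = |∂P/∂n|/(fρ) = 4.26×10⁻³/(8.77×10⁻⁵ × 1.22) = 39.8 m/s
Around a low, centrifugal force acts outward with Coriolis, so pressure-gradient force balances both:
(1/ρ)|∂P/∂n| = fV + V²/R  →  V² + fR·V − fR·V_g = 0
With fR = 8.77×10⁻⁵ × 455×10³ m = 39.9 m/s:
V = [−fR + √((fR)² + 4 fR V_g)]/2 = [−39.9 + √(39.9² + 4×39.9×39.8)]/2 = 24.6 m/s
Subgeostrophic (V < V_g = 39.8 m/s), as expected around a low.

24.6 m s⁻¹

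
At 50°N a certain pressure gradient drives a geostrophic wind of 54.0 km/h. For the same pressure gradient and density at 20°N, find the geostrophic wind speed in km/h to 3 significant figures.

121 km/h

With the same pressure gradient and density, V_g ∝ 1/f ∝ 1/sin φ.
V₂ = V₁ · sin φ₁ / sin φ₂ = 54.0 × sin 50° / sin 20°
V₂ = 54.0 × 0.7660/0.3420 = 121 km/h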